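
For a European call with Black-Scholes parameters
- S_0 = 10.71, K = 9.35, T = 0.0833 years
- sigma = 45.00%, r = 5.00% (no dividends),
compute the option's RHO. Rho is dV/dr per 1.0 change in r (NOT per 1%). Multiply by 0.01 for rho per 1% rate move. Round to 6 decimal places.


Answer: Rho = 0.654938

Derivation:
d1 = 1.1426174071; d2 = 1.0127395799
phi(d1) = 0.2076864471; exp(-qT) = 1.0000000000; exp(-rT) = 0.9958436616
N(d2) = 0.8444077164
Rho = K*T*exp(-rT)*N(d2) = 9.3500 * 0.0833 * 0.9958436616 * 0.8444077164 = 0.654938


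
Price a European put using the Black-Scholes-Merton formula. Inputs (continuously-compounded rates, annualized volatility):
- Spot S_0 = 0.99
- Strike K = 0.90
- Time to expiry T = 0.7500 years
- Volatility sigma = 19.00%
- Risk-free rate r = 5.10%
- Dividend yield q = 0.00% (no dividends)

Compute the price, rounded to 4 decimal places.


d1 = (ln(S/K) + (r - q + 0.5*sigma^2) * T) / (sigma * sqrt(T)) = 0.89396721
d2 = d1 - sigma * sqrt(T) = 0.72942238
exp(-rT) = 0.96247229; exp(-qT) = 1.00000000
P = K * exp(-rT) * N(-d2) - S_0 * exp(-qT) * N(-d1)
N(-d1) = 0.18566972; N(-d2) = 0.23287166
P = 0.9000 * 0.96247229 * 0.23287166 - 0.9900 * 1.00000000 * 0.18566972 = 0.0179

Answer: Price = 0.0179


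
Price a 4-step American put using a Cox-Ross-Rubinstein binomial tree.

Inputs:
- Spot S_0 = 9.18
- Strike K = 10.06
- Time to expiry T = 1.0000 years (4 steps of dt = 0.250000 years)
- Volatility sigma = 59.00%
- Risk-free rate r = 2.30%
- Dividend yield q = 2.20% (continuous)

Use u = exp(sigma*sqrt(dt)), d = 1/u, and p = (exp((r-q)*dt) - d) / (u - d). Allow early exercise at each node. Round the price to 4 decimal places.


dt = T/N = 0.250000
u = exp(sigma*sqrt(dt)) = 1.343126; d = 1/u = 0.744532
p = (exp((r-q)*dt) - d) / (u - d) = 0.427198
Discount per step: exp(-r*dt) = 0.994266
Stock lattice S(k, i) with i counting down-moves:
  k=0: S(0,0) = 9.1800
  k=1: S(1,0) = 12.3299; S(1,1) = 6.8348
  k=2: S(2,0) = 16.5606; S(2,1) = 9.1800; S(2,2) = 5.0887
  k=3: S(3,0) = 22.2430; S(3,1) = 12.3299; S(3,2) = 6.8348; S(3,3) = 3.7887
  k=4: S(4,0) = 29.8752; S(4,1) = 16.5606; S(4,2) = 9.1800; S(4,3) = 5.0887; S(4,4) = 2.8208
Terminal payoffs V(N, i) = max(K - S_T, 0):
  V(4,0) = 0.000000; V(4,1) = 0.000000; V(4,2) = 0.880000; V(4,3) = 4.971276; V(4,4) = 7.239181
Backward induction: V(k, i) = exp(-r*dt) * [p * V(k+1, i) + (1-p) * V(k+1, i+1)]; then take max(V_cont, immediate exercise) for American.
  V(3,0) = exp(-r*dt) * [p*0.000000 + (1-p)*0.000000] = 0.000000; exercise = 0.000000; V(3,0) = max -> 0.000000
  V(3,1) = exp(-r*dt) * [p*0.000000 + (1-p)*0.880000] = 0.501176; exercise = 0.000000; V(3,1) = max -> 0.501176
  V(3,2) = exp(-r*dt) * [p*0.880000 + (1-p)*4.971276] = 3.205009; exercise = 3.225200; V(3,2) = max -> 3.225200
  V(3,3) = exp(-r*dt) * [p*4.971276 + (1-p)*7.239181] = 6.234386; exercise = 6.271284; V(3,3) = max -> 6.271284
  V(2,0) = exp(-r*dt) * [p*0.000000 + (1-p)*0.501176] = 0.285429; exercise = 0.000000; V(2,0) = max -> 0.285429
  V(2,1) = exp(-r*dt) * [p*0.501176 + (1-p)*3.225200] = 2.049683; exercise = 0.880000; V(2,1) = max -> 2.049683
  V(2,2) = exp(-r*dt) * [p*3.225200 + (1-p)*6.271284] = 4.941508; exercise = 4.971276; V(2,2) = max -> 4.971276
  V(1,0) = exp(-r*dt) * [p*0.285429 + (1-p)*2.049683] = 1.288567; exercise = 0.000000; V(1,0) = max -> 1.288567
  V(1,1) = exp(-r*dt) * [p*2.049683 + (1-p)*4.971276] = 3.701830; exercise = 3.225200; V(1,1) = max -> 3.701830
  V(0,0) = exp(-r*dt) * [p*1.288567 + (1-p)*3.701830] = 2.655576; exercise = 0.880000; V(0,0) = max -> 2.655576

Answer: Price = V(0,0) = 2.6556


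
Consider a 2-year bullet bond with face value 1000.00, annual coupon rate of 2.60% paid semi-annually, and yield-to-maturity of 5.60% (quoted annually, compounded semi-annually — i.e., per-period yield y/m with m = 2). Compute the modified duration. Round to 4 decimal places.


Answer: Modified duration = 1.9071

Derivation:
Coupon per period c = face * coupon_rate / m = 13.000000
Periods per year m = 2; per-period yield y/m = 0.028000
Number of cashflows N = 4
Cashflows (t years, CF_t, discount factor 1/(1+y/m)^(m*t), PV):
  t = 0.5000: CF_t = 13.000000, DF = 0.972763, PV = 12.645914
  t = 1.0000: CF_t = 13.000000, DF = 0.946267, PV = 12.301473
  t = 1.5000: CF_t = 13.000000, DF = 0.920493, PV = 11.966414
  t = 2.0000: CF_t = 1013.000000, DF = 0.895422, PV = 907.062028
Price P = sum_t PV_t = 943.975829
First compute Macaulay numerator sum_t t * PV_t:
  t * PV_t at t = 0.5000: 6.322957
  t * PV_t at t = 1.0000: 12.301473
  t * PV_t at t = 1.5000: 17.949620
  t * PV_t at t = 2.0000: 1814.124056
Macaulay duration D = 1850.698107 / 943.975829 = 1.960535
Modified duration = D / (1 + y/m) = 1.960535 / (1 + 0.028000) = 1.907136


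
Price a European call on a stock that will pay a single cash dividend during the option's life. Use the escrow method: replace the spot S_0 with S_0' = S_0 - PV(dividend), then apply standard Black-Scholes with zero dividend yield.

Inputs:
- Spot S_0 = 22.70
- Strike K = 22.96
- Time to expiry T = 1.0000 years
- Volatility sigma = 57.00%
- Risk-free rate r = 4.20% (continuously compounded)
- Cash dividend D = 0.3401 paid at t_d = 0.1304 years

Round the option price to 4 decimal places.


PV(D) = D * exp(-r * t_d) = 0.3401 * 0.99453817 = 0.33824243
S_0' = S_0 - PV(D) = 22.7000 - 0.33824243 = 22.36175757
d1 = (ln(S_0'/K) + (r + sigma^2/2)*T) / (sigma*sqrt(T)) = 0.31236610
d2 = d1 - sigma*sqrt(T) = -0.25763390
exp(-rT) = 0.95886978
N(d1) = 0.62261884; N(d2) = 0.39834473
C = S_0' * N(d1) - K * exp(-rT) * N(d2) = 22.36175757 * 0.62261884 - 22.9600 * 0.95886978 * 0.39834473 = 5.1530

Answer: Price = 5.1530


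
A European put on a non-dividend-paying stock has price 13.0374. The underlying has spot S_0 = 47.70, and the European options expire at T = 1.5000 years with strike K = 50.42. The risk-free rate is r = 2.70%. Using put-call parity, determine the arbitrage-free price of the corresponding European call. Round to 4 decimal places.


Put-call parity: C - P = S_0 * exp(-qT) - K * exp(-rT).
S_0 * exp(-qT) = 47.7000 * 1.00000000 = 47.70000000
K * exp(-rT) = 50.4200 * 0.96030916 = 48.41878807
C = P + S*exp(-qT) - K*exp(-rT)
C = 13.0374 + 47.70000000 - 48.41878807 = 12.3186

Answer: Call price = 12.3186


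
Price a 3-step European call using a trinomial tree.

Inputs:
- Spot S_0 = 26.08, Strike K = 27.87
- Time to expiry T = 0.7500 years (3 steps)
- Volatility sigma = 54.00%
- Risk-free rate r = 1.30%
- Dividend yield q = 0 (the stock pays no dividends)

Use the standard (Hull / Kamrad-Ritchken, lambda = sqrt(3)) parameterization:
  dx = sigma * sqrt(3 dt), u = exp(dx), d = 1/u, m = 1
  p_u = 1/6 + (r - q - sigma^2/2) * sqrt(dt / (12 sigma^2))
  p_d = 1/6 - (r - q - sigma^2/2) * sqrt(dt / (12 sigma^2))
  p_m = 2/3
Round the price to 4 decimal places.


Answer: Price = V(0,0) = 4.0149

Derivation:
dt = T/N = 0.250000; dx = sigma*sqrt(3*dt) = 0.467654
u = exp(dx) = 1.596245; d = 1/u = 0.626470
p_u = 0.131170, p_m = 0.666667, p_d = 0.202163
Discount per step: exp(-r*dt) = 0.996755
Stock lattice S(k, j) with j the centered position index:
  k=0: S(0,+0) = 26.0800
  k=1: S(1,-1) = 16.3383; S(1,+0) = 26.0800; S(1,+1) = 41.6301
  k=2: S(2,-2) = 10.2355; S(2,-1) = 16.3383; S(2,+0) = 26.0800; S(2,+1) = 41.6301; S(2,+2) = 66.4518
  k=3: S(3,-3) = 6.4122; S(3,-2) = 10.2355; S(3,-1) = 16.3383; S(3,+0) = 26.0800; S(3,+1) = 41.6301; S(3,+2) = 66.4518; S(3,+3) = 106.0732
Terminal payoffs V(N, j) = max(S_T - K, 0):
  V(3,-3) = 0.000000; V(3,-2) = 0.000000; V(3,-1) = 0.000000; V(3,+0) = 0.000000; V(3,+1) = 13.760058; V(3,+2) = 38.581754; V(3,+3) = 78.203250
Backward induction: V(k, j) = exp(-r*dt) * [p_u * V(k+1, j+1) + p_m * V(k+1, j) + p_d * V(k+1, j-1)]
  V(2,-2) = exp(-r*dt) * [p_u*0.000000 + p_m*0.000000 + p_d*0.000000] = 0.000000
  V(2,-1) = exp(-r*dt) * [p_u*0.000000 + p_m*0.000000 + p_d*0.000000] = 0.000000
  V(2,+0) = exp(-r*dt) * [p_u*13.760058 + p_m*0.000000 + p_d*0.000000] = 1.799055
  V(2,+1) = exp(-r*dt) * [p_u*38.581754 + p_m*13.760058 + p_d*0.000000] = 14.187967
  V(2,+2) = exp(-r*dt) * [p_u*78.203250 + p_m*38.581754 + p_d*13.760058] = 38.635120
  V(1,-1) = exp(-r*dt) * [p_u*1.799055 + p_m*0.000000 + p_d*0.000000] = 0.235217
  V(1,+0) = exp(-r*dt) * [p_u*14.187967 + p_m*1.799055 + p_d*0.000000] = 3.050480
  V(1,+1) = exp(-r*dt) * [p_u*38.635120 + p_m*14.187967 + p_d*1.799055] = 14.841814
  V(0,+0) = exp(-r*dt) * [p_u*14.841814 + p_m*3.050480 + p_d*0.235217] = 4.014941


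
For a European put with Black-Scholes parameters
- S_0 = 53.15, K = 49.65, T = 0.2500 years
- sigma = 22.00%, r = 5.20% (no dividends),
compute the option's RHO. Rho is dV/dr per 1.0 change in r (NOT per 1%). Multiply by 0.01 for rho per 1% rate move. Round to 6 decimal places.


d1 = 0.7924519482; d2 = 0.6824519482
phi(d1) = 0.2914378282; exp(-qT) = 1.0000000000; exp(-rT) = 0.9870841350
N(-d2) = 0.2474766086
Rho = -K*T*exp(-rT)*N(-d2) = -49.6500 * 0.2500 * 0.9870841350 * 0.2474766086 = -3.032128

Answer: Rho = -3.032128


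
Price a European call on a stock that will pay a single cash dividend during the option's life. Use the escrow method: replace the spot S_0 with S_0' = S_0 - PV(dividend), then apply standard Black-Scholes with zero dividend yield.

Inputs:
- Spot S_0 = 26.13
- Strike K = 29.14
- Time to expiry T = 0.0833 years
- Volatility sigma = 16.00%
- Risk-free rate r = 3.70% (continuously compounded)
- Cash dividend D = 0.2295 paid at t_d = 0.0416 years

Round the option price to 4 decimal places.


PV(D) = D * exp(-r * t_d) = 0.2295 * 0.99846198 = 0.22914703
S_0' = S_0 - PV(D) = 26.1300 - 0.22914703 = 25.90085297
d1 = (ln(S_0'/K) + (r + sigma^2/2)*T) / (sigma*sqrt(T)) = -2.46190029
d2 = d1 - sigma*sqrt(T) = -2.50807907
exp(-rT) = 0.99692264
N(d1) = 0.00691015; N(d2) = 0.00606947
C = S_0' * N(d1) - K * exp(-rT) * N(d2) = 25.90085297 * 0.00691015 - 29.1400 * 0.99692264 * 0.00606947 = 0.0027

Answer: Price = 0.0027


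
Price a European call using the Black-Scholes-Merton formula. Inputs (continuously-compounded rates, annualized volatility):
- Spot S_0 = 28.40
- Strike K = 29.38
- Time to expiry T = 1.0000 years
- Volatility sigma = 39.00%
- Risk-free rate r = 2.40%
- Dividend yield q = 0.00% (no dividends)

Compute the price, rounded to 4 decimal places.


d1 = (ln(S/K) + (r - q + 0.5*sigma^2) * T) / (sigma * sqrt(T)) = 0.16955122
d2 = d1 - sigma * sqrt(T) = -0.22044878
exp(-rT) = 0.97628571; exp(-qT) = 1.00000000
C = S_0 * exp(-qT) * N(d1) - K * exp(-rT) * N(d2)
N(d1) = 0.56731845; N(d2) = 0.41276083
C = 28.4000 * 1.00000000 * 0.56731845 - 29.3800 * 0.97628571 * 0.41276083 = 4.2725

Answer: Price = 4.2725


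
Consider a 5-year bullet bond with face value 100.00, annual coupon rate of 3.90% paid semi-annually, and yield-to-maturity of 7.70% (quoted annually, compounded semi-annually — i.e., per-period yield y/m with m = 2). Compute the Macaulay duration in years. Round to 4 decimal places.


Coupon per period c = face * coupon_rate / m = 1.950000
Periods per year m = 2; per-period yield y/m = 0.038500
Number of cashflows N = 10
Cashflows (t years, CF_t, discount factor 1/(1+y/m)^(m*t), PV):
  t = 0.5000: CF_t = 1.950000, DF = 0.962927, PV = 1.877708
  t = 1.0000: CF_t = 1.950000, DF = 0.927229, PV = 1.808097
  t = 1.5000: CF_t = 1.950000, DF = 0.892854, PV = 1.741065
  t = 2.0000: CF_t = 1.950000, DF = 0.859754, PV = 1.676519
  t = 2.5000: CF_t = 1.950000, DF = 0.827880, PV = 1.614366
  t = 3.0000: CF_t = 1.950000, DF = 0.797188, PV = 1.554517
  t = 3.5000: CF_t = 1.950000, DF = 0.767635, PV = 1.496887
  t = 4.0000: CF_t = 1.950000, DF = 0.739176, PV = 1.441394
  t = 4.5000: CF_t = 1.950000, DF = 0.711773, PV = 1.387957
  t = 5.0000: CF_t = 101.950000, DF = 0.685386, PV = 69.875064
Price P = sum_t PV_t = 84.473576
Macaulay numerator sum_t t * PV_t:
  t * PV_t at t = 0.5000: 0.938854
  t * PV_t at t = 1.0000: 1.808097
  t * PV_t at t = 1.5000: 2.611598
  t * PV_t at t = 2.0000: 3.353039
  t * PV_t at t = 2.5000: 4.035916
  t * PV_t at t = 3.0000: 4.663552
  t * PV_t at t = 3.5000: 5.239106
  t * PV_t at t = 4.0000: 5.765575
  t * PV_t at t = 4.5000: 6.245808
  t * PV_t at t = 5.0000: 349.375322
Macaulay duration D = (sum_t t * PV_t) / P = 384.036866 / 84.473576 = 4.546237

Answer: Macaulay duration = 4.5462 years


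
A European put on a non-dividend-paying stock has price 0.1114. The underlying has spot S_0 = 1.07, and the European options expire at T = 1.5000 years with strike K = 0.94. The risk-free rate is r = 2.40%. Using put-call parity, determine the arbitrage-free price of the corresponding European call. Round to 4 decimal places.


Put-call parity: C - P = S_0 * exp(-qT) - K * exp(-rT).
S_0 * exp(-qT) = 1.0700 * 1.00000000 = 1.07000000
K * exp(-rT) = 0.9400 * 0.96464029 = 0.90676188
C = P + S*exp(-qT) - K*exp(-rT)
C = 0.1114 + 1.07000000 - 0.90676188 = 0.2746

Answer: Call price = 0.2746


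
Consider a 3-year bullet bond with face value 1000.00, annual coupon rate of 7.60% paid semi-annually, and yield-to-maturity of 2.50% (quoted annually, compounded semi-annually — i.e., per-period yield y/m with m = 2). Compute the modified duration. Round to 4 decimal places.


Answer: Modified duration = 2.7244

Derivation:
Coupon per period c = face * coupon_rate / m = 38.000000
Periods per year m = 2; per-period yield y/m = 0.012500
Number of cashflows N = 6
Cashflows (t years, CF_t, discount factor 1/(1+y/m)^(m*t), PV):
  t = 0.5000: CF_t = 38.000000, DF = 0.987654, PV = 37.530864
  t = 1.0000: CF_t = 38.000000, DF = 0.975461, PV = 37.067520
  t = 1.5000: CF_t = 38.000000, DF = 0.963418, PV = 36.609896
  t = 2.0000: CF_t = 38.000000, DF = 0.951524, PV = 36.157922
  t = 2.5000: CF_t = 38.000000, DF = 0.939777, PV = 35.711528
  t = 3.0000: CF_t = 1038.000000, DF = 0.928175, PV = 963.445521
Price P = sum_t PV_t = 1146.523253
First compute Macaulay numerator sum_t t * PV_t:
  t * PV_t at t = 0.5000: 18.765432
  t * PV_t at t = 1.0000: 37.067520
  t * PV_t at t = 1.5000: 54.914845
  t * PV_t at t = 2.0000: 72.315845
  t * PV_t at t = 2.5000: 89.278821
  t * PV_t at t = 3.0000: 2890.336564
Macaulay duration D = 3162.679027 / 1146.523253 = 2.758495
Modified duration = D / (1 + y/m) = 2.758495 / (1 + 0.012500) = 2.724440


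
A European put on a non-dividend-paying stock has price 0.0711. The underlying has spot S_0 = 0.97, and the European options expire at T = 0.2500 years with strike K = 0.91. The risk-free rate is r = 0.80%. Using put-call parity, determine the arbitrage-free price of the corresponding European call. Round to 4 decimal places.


Put-call parity: C - P = S_0 * exp(-qT) - K * exp(-rT).
S_0 * exp(-qT) = 0.9700 * 1.00000000 = 0.97000000
K * exp(-rT) = 0.9100 * 0.99800200 = 0.90818182
C = P + S*exp(-qT) - K*exp(-rT)
C = 0.0711 + 0.97000000 - 0.90818182 = 0.1329

Answer: Call price = 0.1329


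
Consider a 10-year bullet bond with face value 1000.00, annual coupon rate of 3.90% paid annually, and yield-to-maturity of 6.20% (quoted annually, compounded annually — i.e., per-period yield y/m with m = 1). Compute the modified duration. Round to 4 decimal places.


Answer: Modified duration = 7.8099

Derivation:
Coupon per period c = face * coupon_rate / m = 39.000000
Periods per year m = 1; per-period yield y/m = 0.062000
Number of cashflows N = 10
Cashflows (t years, CF_t, discount factor 1/(1+y/m)^(m*t), PV):
  t = 1.0000: CF_t = 39.000000, DF = 0.941620, PV = 36.723164
  t = 2.0000: CF_t = 39.000000, DF = 0.886647, PV = 34.579250
  t = 3.0000: CF_t = 39.000000, DF = 0.834885, PV = 32.560499
  t = 4.0000: CF_t = 39.000000, DF = 0.786144, PV = 30.659604
  t = 5.0000: CF_t = 39.000000, DF = 0.740248, PV = 28.869684
  t = 6.0000: CF_t = 39.000000, DF = 0.697032, PV = 27.184259
  t = 7.0000: CF_t = 39.000000, DF = 0.656339, PV = 25.597231
  t = 8.0000: CF_t = 39.000000, DF = 0.618022, PV = 24.102854
  t = 9.0000: CF_t = 39.000000, DF = 0.581942, PV = 22.695720
  t = 10.0000: CF_t = 1039.000000, DF = 0.547968, PV = 569.338274
Price P = sum_t PV_t = 832.310539
First compute Macaulay numerator sum_t t * PV_t:
  t * PV_t at t = 1.0000: 36.723164
  t * PV_t at t = 2.0000: 69.158501
  t * PV_t at t = 3.0000: 97.681498
  t * PV_t at t = 4.0000: 122.638416
  t * PV_t at t = 5.0000: 144.348418
  t * PV_t at t = 6.0000: 163.105557
  t * PV_t at t = 7.0000: 179.180618
  t * PV_t at t = 8.0000: 192.822833
  t * PV_t at t = 9.0000: 204.261476
  t * PV_t at t = 10.0000: 5693.382736
Macaulay duration D = 6903.303216 / 832.310539 = 8.294144
Modified duration = D / (1 + y/m) = 8.294144 / (1 + 0.062000) = 7.809928


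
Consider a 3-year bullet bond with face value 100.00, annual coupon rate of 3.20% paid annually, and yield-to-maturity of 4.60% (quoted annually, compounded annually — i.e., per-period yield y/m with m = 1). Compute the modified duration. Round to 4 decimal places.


Answer: Modified duration = 2.7782

Derivation:
Coupon per period c = face * coupon_rate / m = 3.200000
Periods per year m = 1; per-period yield y/m = 0.046000
Number of cashflows N = 3
Cashflows (t years, CF_t, discount factor 1/(1+y/m)^(m*t), PV):
  t = 1.0000: CF_t = 3.200000, DF = 0.956023, PV = 3.059273
  t = 2.0000: CF_t = 3.200000, DF = 0.913980, PV = 2.924736
  t = 3.0000: CF_t = 103.200000, DF = 0.873786, PV = 90.174687
Price P = sum_t PV_t = 96.158696
First compute Macaulay numerator sum_t t * PV_t:
  t * PV_t at t = 1.0000: 3.059273
  t * PV_t at t = 2.0000: 5.849471
  t * PV_t at t = 3.0000: 270.524061
Macaulay duration D = 279.432806 / 96.158696 = 2.905955
Modified duration = D / (1 + y/m) = 2.905955 / (1 + 0.046000) = 2.778159


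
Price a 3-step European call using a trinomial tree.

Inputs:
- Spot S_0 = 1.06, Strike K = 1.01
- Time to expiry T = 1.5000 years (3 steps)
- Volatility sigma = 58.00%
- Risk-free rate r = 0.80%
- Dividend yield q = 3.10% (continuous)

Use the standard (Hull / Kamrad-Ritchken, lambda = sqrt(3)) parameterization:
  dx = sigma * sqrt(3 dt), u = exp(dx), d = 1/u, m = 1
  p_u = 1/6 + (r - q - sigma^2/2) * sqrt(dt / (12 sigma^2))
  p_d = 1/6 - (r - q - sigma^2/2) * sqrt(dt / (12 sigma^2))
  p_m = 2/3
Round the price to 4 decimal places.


Answer: Price = V(0,0) = 0.2508

Derivation:
dt = T/N = 0.500000; dx = sigma*sqrt(3*dt) = 0.710352
u = exp(dx) = 2.034707; d = 1/u = 0.491471
p_u = 0.099376, p_m = 0.666667, p_d = 0.233957
Discount per step: exp(-r*dt) = 0.996008
Stock lattice S(k, j) with j the centered position index:
  k=0: S(0,+0) = 1.0600
  k=1: S(1,-1) = 0.5210; S(1,+0) = 1.0600; S(1,+1) = 2.1568
  k=2: S(2,-2) = 0.2560; S(2,-1) = 0.5210; S(2,+0) = 1.0600; S(2,+1) = 2.1568; S(2,+2) = 4.3884
  k=3: S(3,-3) = 0.1258; S(3,-2) = 0.2560; S(3,-1) = 0.5210; S(3,+0) = 1.0600; S(3,+1) = 2.1568; S(3,+2) = 4.3884; S(3,+3) = 8.9292
Terminal payoffs V(N, j) = max(S_T - K, 0):
  V(3,-3) = 0.000000; V(3,-2) = 0.000000; V(3,-1) = 0.000000; V(3,+0) = 0.050000; V(3,+1) = 1.146790; V(3,+2) = 3.378436; V(3,+3) = 7.919184
Backward induction: V(k, j) = exp(-r*dt) * [p_u * V(k+1, j+1) + p_m * V(k+1, j) + p_d * V(k+1, j-1)]
  V(2,-2) = exp(-r*dt) * [p_u*0.000000 + p_m*0.000000 + p_d*0.000000] = 0.000000
  V(2,-1) = exp(-r*dt) * [p_u*0.050000 + p_m*0.000000 + p_d*0.000000] = 0.004949
  V(2,+0) = exp(-r*dt) * [p_u*1.146790 + p_m*0.050000 + p_d*0.000000] = 0.146709
  V(2,+1) = exp(-r*dt) * [p_u*3.378436 + p_m*1.146790 + p_d*0.050000] = 1.107521
  V(2,+2) = exp(-r*dt) * [p_u*7.919184 + p_m*3.378436 + p_d*1.146790] = 3.294364
  V(1,-1) = exp(-r*dt) * [p_u*0.146709 + p_m*0.004949 + p_d*0.000000] = 0.017807
  V(1,+0) = exp(-r*dt) * [p_u*1.107521 + p_m*0.146709 + p_d*0.004949] = 0.208190
  V(1,+1) = exp(-r*dt) * [p_u*3.294364 + p_m*1.107521 + p_d*0.146709] = 1.095661
  V(0,+0) = exp(-r*dt) * [p_u*1.095661 + p_m*0.208190 + p_d*0.017807] = 0.250837


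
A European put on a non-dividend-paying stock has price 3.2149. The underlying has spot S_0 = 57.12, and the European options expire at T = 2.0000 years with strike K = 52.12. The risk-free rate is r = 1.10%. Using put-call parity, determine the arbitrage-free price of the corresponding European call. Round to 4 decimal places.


Put-call parity: C - P = S_0 * exp(-qT) - K * exp(-rT).
S_0 * exp(-qT) = 57.1200 * 1.00000000 = 57.12000000
K * exp(-rT) = 52.1200 * 0.97824024 = 50.98588105
C = P + S*exp(-qT) - K*exp(-rT)
C = 3.2149 + 57.12000000 - 50.98588105 = 9.3490

Answer: Call price = 9.3490


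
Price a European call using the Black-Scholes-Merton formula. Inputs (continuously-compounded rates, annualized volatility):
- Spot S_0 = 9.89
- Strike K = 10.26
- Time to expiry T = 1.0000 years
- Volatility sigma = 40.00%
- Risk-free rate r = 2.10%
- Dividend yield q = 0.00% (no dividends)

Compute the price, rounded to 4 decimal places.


Answer: Price = 1.5030

Derivation:
d1 = (ln(S/K) + (r - q + 0.5*sigma^2) * T) / (sigma * sqrt(T)) = 0.16067826
d2 = d1 - sigma * sqrt(T) = -0.23932174
exp(-rT) = 0.97921896; exp(-qT) = 1.00000000
C = S_0 * exp(-qT) * N(d1) - K * exp(-rT) * N(d2)
N(d1) = 0.56382660; N(d2) = 0.40542806
C = 9.8900 * 1.00000000 * 0.56382660 - 10.2600 * 0.97921896 * 0.40542806 = 1.5030


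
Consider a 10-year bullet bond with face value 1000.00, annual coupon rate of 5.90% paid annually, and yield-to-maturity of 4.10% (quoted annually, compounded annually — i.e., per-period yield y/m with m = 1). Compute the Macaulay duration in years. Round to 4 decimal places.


Answer: Macaulay duration = 7.9916 years

Derivation:
Coupon per period c = face * coupon_rate / m = 59.000000
Periods per year m = 1; per-period yield y/m = 0.041000
Number of cashflows N = 10
Cashflows (t years, CF_t, discount factor 1/(1+y/m)^(m*t), PV):
  t = 1.0000: CF_t = 59.000000, DF = 0.960615, PV = 56.676273
  t = 2.0000: CF_t = 59.000000, DF = 0.922781, PV = 54.444066
  t = 3.0000: CF_t = 59.000000, DF = 0.886437, PV = 52.299775
  t = 4.0000: CF_t = 59.000000, DF = 0.851524, PV = 50.239938
  t = 5.0000: CF_t = 59.000000, DF = 0.817987, PV = 48.261228
  t = 6.0000: CF_t = 59.000000, DF = 0.785770, PV = 46.360449
  t = 7.0000: CF_t = 59.000000, DF = 0.754823, PV = 44.534533
  t = 8.0000: CF_t = 59.000000, DF = 0.725094, PV = 42.780531
  t = 9.0000: CF_t = 59.000000, DF = 0.696536, PV = 41.095611
  t = 10.0000: CF_t = 1059.000000, DF = 0.669103, PV = 708.579633
Price P = sum_t PV_t = 1145.272038
Macaulay numerator sum_t t * PV_t:
  t * PV_t at t = 1.0000: 56.676273
  t * PV_t at t = 2.0000: 108.888132
  t * PV_t at t = 3.0000: 156.899326
  t * PV_t at t = 4.0000: 200.959751
  t * PV_t at t = 5.0000: 241.306138
  t * PV_t at t = 6.0000: 278.162695
  t * PV_t at t = 7.0000: 311.741733
  t * PV_t at t = 8.0000: 342.244252
  t * PV_t at t = 9.0000: 369.860503
  t * PV_t at t = 10.0000: 7085.796329
Macaulay duration D = (sum_t t * PV_t) / P = 9152.535131 / 1145.272038 = 7.991582


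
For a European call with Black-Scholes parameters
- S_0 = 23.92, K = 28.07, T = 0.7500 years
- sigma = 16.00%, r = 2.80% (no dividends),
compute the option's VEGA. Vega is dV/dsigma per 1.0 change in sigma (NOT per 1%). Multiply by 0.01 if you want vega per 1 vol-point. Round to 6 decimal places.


Answer: Vega = 5.344006

Derivation:
d1 = -0.9337663532; d2 = -1.0723304178
phi(d1) = 0.2579735202; exp(-qT) = 1.0000000000; exp(-rT) = 0.9792189646
Vega = S * exp(-qT) * phi(d1) * sqrt(T) = 23.9200 * 1.0000000000 * 0.2579735202 * 0.8660254038 = 5.344006


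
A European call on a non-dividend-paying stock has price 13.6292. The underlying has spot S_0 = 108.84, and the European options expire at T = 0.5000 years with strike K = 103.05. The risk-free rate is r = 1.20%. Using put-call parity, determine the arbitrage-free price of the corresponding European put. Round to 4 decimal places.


Answer: Put price = 7.2228

Derivation:
Put-call parity: C - P = S_0 * exp(-qT) - K * exp(-rT).
S_0 * exp(-qT) = 108.8400 * 1.00000000 = 108.84000000
K * exp(-rT) = 103.0500 * 0.99401796 = 102.43355120
P = C - S*exp(-qT) + K*exp(-rT)
P = 13.6292 - 108.84000000 + 102.43355120 = 7.2228


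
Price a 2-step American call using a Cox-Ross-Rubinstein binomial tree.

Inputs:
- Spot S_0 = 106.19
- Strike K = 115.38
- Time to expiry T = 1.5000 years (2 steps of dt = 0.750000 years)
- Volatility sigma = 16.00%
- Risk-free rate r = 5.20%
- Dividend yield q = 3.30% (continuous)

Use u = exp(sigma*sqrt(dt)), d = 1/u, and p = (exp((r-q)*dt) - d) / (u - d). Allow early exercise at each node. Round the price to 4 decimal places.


dt = T/N = 0.750000
u = exp(sigma*sqrt(dt)) = 1.148623; d = 1/u = 0.870607
p = (exp((r-q)*dt) - d) / (u - d) = 0.517037
Discount per step: exp(-r*dt) = 0.961751
Stock lattice S(k, i) with i counting down-moves:
  k=0: S(0,0) = 106.1900
  k=1: S(1,0) = 121.9723; S(1,1) = 92.4498
  k=2: S(2,0) = 140.1002; S(2,1) = 106.1900; S(2,2) = 80.4875
Terminal payoffs V(N, i) = max(S_T - K, 0):
  V(2,0) = 24.720227; V(2,1) = 0.000000; V(2,2) = 0.000000
Backward induction: V(k, i) = exp(-r*dt) * [p * V(k+1, i) + (1-p) * V(k+1, i+1)]; then take max(V_cont, immediate exercise) for American.
  V(1,0) = exp(-r*dt) * [p*24.720227 + (1-p)*0.000000] = 12.292405; exercise = 6.592305; V(1,0) = max -> 12.292405
  V(1,1) = exp(-r*dt) * [p*0.000000 + (1-p)*0.000000] = 0.000000; exercise = 0.000000; V(1,1) = max -> 0.000000
  V(0,0) = exp(-r*dt) * [p*12.292405 + (1-p)*0.000000] = 6.112534; exercise = 0.000000; V(0,0) = max -> 6.112534

Answer: Price = V(0,0) = 6.1125


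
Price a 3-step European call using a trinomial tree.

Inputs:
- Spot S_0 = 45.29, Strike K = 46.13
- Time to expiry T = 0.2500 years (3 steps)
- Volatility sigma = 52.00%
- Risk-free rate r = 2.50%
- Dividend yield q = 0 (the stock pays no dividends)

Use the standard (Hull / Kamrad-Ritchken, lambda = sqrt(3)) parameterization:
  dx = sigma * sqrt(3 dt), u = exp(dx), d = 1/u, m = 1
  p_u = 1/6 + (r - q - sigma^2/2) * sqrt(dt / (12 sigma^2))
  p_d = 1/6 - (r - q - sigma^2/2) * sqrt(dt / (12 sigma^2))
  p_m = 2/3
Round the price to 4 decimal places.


dt = T/N = 0.083333; dx = sigma*sqrt(3*dt) = 0.260000
u = exp(dx) = 1.296930; d = 1/u = 0.771052
p_u = 0.149006, p_m = 0.666667, p_d = 0.184327
Discount per step: exp(-r*dt) = 0.997919
Stock lattice S(k, j) with j the centered position index:
  k=0: S(0,+0) = 45.2900
  k=1: S(1,-1) = 34.9209; S(1,+0) = 45.2900; S(1,+1) = 58.7380
  k=2: S(2,-2) = 26.9258; S(2,-1) = 34.9209; S(2,+0) = 45.2900; S(2,+1) = 58.7380; S(2,+2) = 76.1790
  k=3: S(3,-3) = 20.7612; S(3,-2) = 26.9258; S(3,-1) = 34.9209; S(3,+0) = 45.2900; S(3,+1) = 58.7380; S(3,+2) = 76.1790; S(3,+3) = 98.7989
Terminal payoffs V(N, j) = max(S_T - K, 0):
  V(3,-3) = 0.000000; V(3,-2) = 0.000000; V(3,-1) = 0.000000; V(3,+0) = 0.000000; V(3,+1) = 12.607964; V(3,+2) = 30.049032; V(3,+3) = 52.668879
Backward induction: V(k, j) = exp(-r*dt) * [p_u * V(k+1, j+1) + p_m * V(k+1, j) + p_d * V(k+1, j-1)]
  V(2,-2) = exp(-r*dt) * [p_u*0.000000 + p_m*0.000000 + p_d*0.000000] = 0.000000
  V(2,-1) = exp(-r*dt) * [p_u*0.000000 + p_m*0.000000 + p_d*0.000000] = 0.000000
  V(2,+0) = exp(-r*dt) * [p_u*12.607964 + p_m*0.000000 + p_d*0.000000] = 1.874758
  V(2,+1) = exp(-r*dt) * [p_u*30.049032 + p_m*12.607964 + p_d*0.000000] = 12.855996
  V(2,+2) = exp(-r*dt) * [p_u*52.668879 + p_m*30.049032 + p_d*12.607964] = 30.141815
  V(1,-1) = exp(-r*dt) * [p_u*1.874758 + p_m*0.000000 + p_d*0.000000] = 0.278770
  V(1,+0) = exp(-r*dt) * [p_u*12.855996 + p_m*1.874758 + p_d*0.000000] = 3.158876
  V(1,+1) = exp(-r*dt) * [p_u*30.141815 + p_m*12.855996 + p_d*1.874758] = 13.379653
  V(0,+0) = exp(-r*dt) * [p_u*13.379653 + p_m*3.158876 + p_d*0.278770] = 4.142318

Answer: Price = V(0,0) = 4.1423


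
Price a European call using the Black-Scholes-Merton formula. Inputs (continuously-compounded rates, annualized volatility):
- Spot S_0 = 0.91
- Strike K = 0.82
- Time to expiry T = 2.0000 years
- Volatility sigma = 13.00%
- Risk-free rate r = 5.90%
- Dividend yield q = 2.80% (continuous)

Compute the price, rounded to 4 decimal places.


d1 = (ln(S/K) + (r - q + 0.5*sigma^2) * T) / (sigma * sqrt(T)) = 0.99560776
d2 = d1 - sigma * sqrt(T) = 0.81175999
exp(-rT) = 0.88869605; exp(-qT) = 0.94553914
C = S_0 * exp(-qT) * N(d1) - K * exp(-rT) * N(d2)
N(d1) = 0.84027962; N(d2) = 0.79153532
C = 0.9100 * 0.94553914 * 0.84027962 - 0.8200 * 0.88869605 * 0.79153532 = 0.1462

Answer: Price = 0.1462


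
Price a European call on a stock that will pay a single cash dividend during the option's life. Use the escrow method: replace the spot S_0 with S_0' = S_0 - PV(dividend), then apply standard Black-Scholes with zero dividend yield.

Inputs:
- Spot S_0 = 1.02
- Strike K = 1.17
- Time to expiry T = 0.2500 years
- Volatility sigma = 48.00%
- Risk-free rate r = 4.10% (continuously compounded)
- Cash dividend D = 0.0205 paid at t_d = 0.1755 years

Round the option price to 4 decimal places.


PV(D) = D * exp(-r * t_d) = 0.0205 * 0.99283033 = 0.02035302
S_0' = S_0 - PV(D) = 1.0200 - 0.02035302 = 0.99964698
d1 = (ln(S_0'/K) + (r + sigma^2/2)*T) / (sigma*sqrt(T)) = -0.49294514
d2 = d1 - sigma*sqrt(T) = -0.73294514
exp(-rT) = 0.98980235
N(d1) = 0.31102568; N(d2) = 0.23179595
C = S_0' * N(d1) - K * exp(-rT) * N(d2) = 0.99964698 * 0.31102568 - 1.1700 * 0.98980235 * 0.23179595 = 0.0425

Answer: Price = 0.0425


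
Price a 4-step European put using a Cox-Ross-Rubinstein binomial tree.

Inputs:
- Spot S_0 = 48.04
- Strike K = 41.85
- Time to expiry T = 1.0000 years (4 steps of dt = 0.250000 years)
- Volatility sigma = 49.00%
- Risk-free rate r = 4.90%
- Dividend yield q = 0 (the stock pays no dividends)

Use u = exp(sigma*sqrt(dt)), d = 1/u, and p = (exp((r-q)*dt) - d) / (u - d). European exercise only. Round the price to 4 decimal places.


dt = T/N = 0.250000
u = exp(sigma*sqrt(dt)) = 1.277621; d = 1/u = 0.782705
p = (exp((r-q)*dt) - d) / (u - d) = 0.463958
Discount per step: exp(-r*dt) = 0.987825
Stock lattice S(k, i) with i counting down-moves:
  k=0: S(0,0) = 48.0400
  k=1: S(1,0) = 61.3769; S(1,1) = 37.6011
  k=2: S(2,0) = 78.4165; S(2,1) = 48.0400; S(2,2) = 29.4306
  k=3: S(3,0) = 100.1866; S(3,1) = 61.3769; S(3,2) = 37.6011; S(3,3) = 23.0354
  k=4: S(4,0) = 128.0005; S(4,1) = 78.4165; S(4,2) = 48.0400; S(4,3) = 29.4306; S(4,4) = 18.0299
Terminal payoffs V(N, i) = max(K - S_T, 0):
  V(4,0) = 0.000000; V(4,1) = 0.000000; V(4,2) = 0.000000; V(4,3) = 12.419428; V(4,4) = 23.820055
Backward induction: V(k, i) = exp(-r*dt) * [p * V(k+1, i) + (1-p) * V(k+1, i+1)].
  V(3,0) = exp(-r*dt) * [p*0.000000 + (1-p)*0.000000] = 0.000000
  V(3,1) = exp(-r*dt) * [p*0.000000 + (1-p)*0.000000] = 0.000000
  V(3,2) = exp(-r*dt) * [p*0.000000 + (1-p)*12.419428] = 6.576275
  V(3,3) = exp(-r*dt) * [p*12.419428 + (1-p)*23.820055] = 18.305023
  V(2,0) = exp(-r*dt) * [p*0.000000 + (1-p)*0.000000] = 0.000000
  V(2,1) = exp(-r*dt) * [p*0.000000 + (1-p)*6.576275] = 3.482237
  V(2,2) = exp(-r*dt) * [p*6.576275 + (1-p)*18.305023] = 12.706756
  V(1,0) = exp(-r*dt) * [p*0.000000 + (1-p)*3.482237] = 1.843897
  V(1,1) = exp(-r*dt) * [p*3.482237 + (1-p)*12.706756] = 8.324363
  V(0,0) = exp(-r*dt) * [p*1.843897 + (1-p)*8.324363] = 5.252952

Answer: Price = V(0,0) = 5.2530


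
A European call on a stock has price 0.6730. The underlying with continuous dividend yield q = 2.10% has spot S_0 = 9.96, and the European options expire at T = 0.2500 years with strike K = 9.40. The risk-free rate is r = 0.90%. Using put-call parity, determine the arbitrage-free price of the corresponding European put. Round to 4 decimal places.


Answer: Put price = 0.1440

Derivation:
Put-call parity: C - P = S_0 * exp(-qT) - K * exp(-rT).
S_0 * exp(-qT) = 9.9600 * 0.99476376 = 9.90784702
K * exp(-rT) = 9.4000 * 0.99775253 = 9.37887378
P = C - S*exp(-qT) + K*exp(-rT)
P = 0.6730 - 9.90784702 + 9.37887378 = 0.1440


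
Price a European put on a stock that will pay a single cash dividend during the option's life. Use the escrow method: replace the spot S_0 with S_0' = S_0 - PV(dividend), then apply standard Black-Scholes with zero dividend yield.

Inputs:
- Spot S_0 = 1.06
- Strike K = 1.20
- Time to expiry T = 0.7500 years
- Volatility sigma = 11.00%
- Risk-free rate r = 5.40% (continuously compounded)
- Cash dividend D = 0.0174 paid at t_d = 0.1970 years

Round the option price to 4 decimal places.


Answer: Price = 0.1175

Derivation:
PV(D) = D * exp(-r * t_d) = 0.0174 * 0.98941838 = 0.01721588
S_0' = S_0 - PV(D) = 1.0600 - 0.01721588 = 1.04278412
d1 = (ln(S_0'/K) + (r + sigma^2/2)*T) / (sigma*sqrt(T)) = -1.00133407
d2 = d1 - sigma*sqrt(T) = -1.09659687
exp(-rT) = 0.96030916
N(-d1) = 0.84166734; N(-d2) = 0.86359117
P = K * exp(-rT) * N(-d2) - S_0' * N(-d1) = 1.2000 * 0.96030916 * 0.86359117 - 1.04278412 * 0.84166734 = 0.1175


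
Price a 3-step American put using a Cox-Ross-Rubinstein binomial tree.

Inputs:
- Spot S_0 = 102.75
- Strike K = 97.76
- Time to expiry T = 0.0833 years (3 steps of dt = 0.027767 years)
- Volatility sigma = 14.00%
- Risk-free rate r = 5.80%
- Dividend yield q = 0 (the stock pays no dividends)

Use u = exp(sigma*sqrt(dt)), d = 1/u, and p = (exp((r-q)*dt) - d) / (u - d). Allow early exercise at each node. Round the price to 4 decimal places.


Answer: Price = V(0,0) = 0.2037

Derivation:
dt = T/N = 0.027767
u = exp(sigma*sqrt(dt)) = 1.023603; d = 1/u = 0.976941
p = (exp((r-q)*dt) - d) / (u - d) = 0.528710
Discount per step: exp(-r*dt) = 0.998391
Stock lattice S(k, i) with i counting down-moves:
  k=0: S(0,0) = 102.7500
  k=1: S(1,0) = 105.1752; S(1,1) = 100.3807
  k=2: S(2,0) = 107.6576; S(2,1) = 102.7500; S(2,2) = 98.0661
  k=3: S(3,0) = 110.1987; S(3,1) = 105.1752; S(3,2) = 100.3807; S(3,3) = 95.8048
Terminal payoffs V(N, i) = max(K - S_T, 0):
  V(3,0) = 0.000000; V(3,1) = 0.000000; V(3,2) = 0.000000; V(3,3) = 1.955194
Backward induction: V(k, i) = exp(-r*dt) * [p * V(k+1, i) + (1-p) * V(k+1, i+1)]; then take max(V_cont, immediate exercise) for American.
  V(2,0) = exp(-r*dt) * [p*0.000000 + (1-p)*0.000000] = 0.000000; exercise = 0.000000; V(2,0) = max -> 0.000000
  V(2,1) = exp(-r*dt) * [p*0.000000 + (1-p)*0.000000] = 0.000000; exercise = 0.000000; V(2,1) = max -> 0.000000
  V(2,2) = exp(-r*dt) * [p*0.000000 + (1-p)*1.955194] = 0.919981; exercise = 0.000000; V(2,2) = max -> 0.919981
  V(1,0) = exp(-r*dt) * [p*0.000000 + (1-p)*0.000000] = 0.000000; exercise = 0.000000; V(1,0) = max -> 0.000000
  V(1,1) = exp(-r*dt) * [p*0.000000 + (1-p)*0.919981] = 0.432880; exercise = 0.000000; V(1,1) = max -> 0.432880
  V(0,0) = exp(-r*dt) * [p*0.000000 + (1-p)*0.432880] = 0.203684; exercise = 0.000000; V(0,0) = max -> 0.203684


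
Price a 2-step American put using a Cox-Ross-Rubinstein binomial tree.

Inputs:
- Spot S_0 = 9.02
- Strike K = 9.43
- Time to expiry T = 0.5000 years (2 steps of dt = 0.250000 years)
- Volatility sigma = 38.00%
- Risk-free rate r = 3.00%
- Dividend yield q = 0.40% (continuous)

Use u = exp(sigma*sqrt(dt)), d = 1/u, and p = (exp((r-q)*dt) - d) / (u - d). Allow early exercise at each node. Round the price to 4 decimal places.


dt = T/N = 0.250000
u = exp(sigma*sqrt(dt)) = 1.209250; d = 1/u = 0.826959
p = (exp((r-q)*dt) - d) / (u - d) = 0.469701
Discount per step: exp(-r*dt) = 0.992528
Stock lattice S(k, i) with i counting down-moves:
  k=0: S(0,0) = 9.0200
  k=1: S(1,0) = 10.9074; S(1,1) = 7.4592
  k=2: S(2,0) = 13.1898; S(2,1) = 9.0200; S(2,2) = 6.1684
Terminal payoffs V(N, i) = max(K - S_T, 0):
  V(2,0) = 0.000000; V(2,1) = 0.410000; V(2,2) = 3.261570
Backward induction: V(k, i) = exp(-r*dt) * [p * V(k+1, i) + (1-p) * V(k+1, i+1)]; then take max(V_cont, immediate exercise) for American.
  V(1,0) = exp(-r*dt) * [p*0.000000 + (1-p)*0.410000] = 0.215798; exercise = 0.000000; V(1,0) = max -> 0.215798
  V(1,1) = exp(-r*dt) * [p*0.410000 + (1-p)*3.261570] = 1.907824; exercise = 1.970829; V(1,1) = max -> 1.970829
  V(0,0) = exp(-r*dt) * [p*0.215798 + (1-p)*1.970829] = 1.137923; exercise = 0.410000; V(0,0) = max -> 1.137923

Answer: Price = V(0,0) = 1.1379


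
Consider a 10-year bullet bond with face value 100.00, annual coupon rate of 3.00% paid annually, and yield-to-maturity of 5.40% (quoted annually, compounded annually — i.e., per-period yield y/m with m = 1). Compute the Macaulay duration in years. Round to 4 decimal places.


Answer: Macaulay duration = 8.6304 years

Derivation:
Coupon per period c = face * coupon_rate / m = 3.000000
Periods per year m = 1; per-period yield y/m = 0.054000
Number of cashflows N = 10
Cashflows (t years, CF_t, discount factor 1/(1+y/m)^(m*t), PV):
  t = 1.0000: CF_t = 3.000000, DF = 0.948767, PV = 2.846300
  t = 2.0000: CF_t = 3.000000, DF = 0.900158, PV = 2.700474
  t = 3.0000: CF_t = 3.000000, DF = 0.854040, PV = 2.562120
  t = 4.0000: CF_t = 3.000000, DF = 0.810285, PV = 2.430854
  t = 5.0000: CF_t = 3.000000, DF = 0.768771, PV = 2.306313
  t = 6.0000: CF_t = 3.000000, DF = 0.729384, PV = 2.188153
  t = 7.0000: CF_t = 3.000000, DF = 0.692015, PV = 2.076046
  t = 8.0000: CF_t = 3.000000, DF = 0.656561, PV = 1.969683
  t = 9.0000: CF_t = 3.000000, DF = 0.622923, PV = 1.868770
  t = 10.0000: CF_t = 103.000000, DF = 0.591009, PV = 60.873899
Price P = sum_t PV_t = 81.822610
Macaulay numerator sum_t t * PV_t:
  t * PV_t at t = 1.0000: 2.846300
  t * PV_t at t = 2.0000: 5.400948
  t * PV_t at t = 3.0000: 7.686359
  t * PV_t at t = 4.0000: 9.723415
  t * PV_t at t = 5.0000: 11.531564
  t * PV_t at t = 6.0000: 13.128915
  t * PV_t at t = 7.0000: 14.532322
  t * PV_t at t = 8.0000: 15.757465
  t * PV_t at t = 9.0000: 16.818926
  t * PV_t at t = 10.0000: 608.738985
Macaulay duration D = (sum_t t * PV_t) / P = 706.165200 / 81.822610 = 8.630441


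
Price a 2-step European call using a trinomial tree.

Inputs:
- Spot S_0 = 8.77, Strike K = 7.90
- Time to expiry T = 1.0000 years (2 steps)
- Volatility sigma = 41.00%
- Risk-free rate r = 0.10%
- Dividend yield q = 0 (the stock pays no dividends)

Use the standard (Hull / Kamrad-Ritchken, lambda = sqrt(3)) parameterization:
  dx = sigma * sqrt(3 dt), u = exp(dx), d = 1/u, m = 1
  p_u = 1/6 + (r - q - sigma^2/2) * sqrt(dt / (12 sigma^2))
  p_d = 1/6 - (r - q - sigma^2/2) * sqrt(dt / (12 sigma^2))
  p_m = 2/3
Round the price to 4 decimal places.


Answer: Price = V(0,0) = 1.7834

Derivation:
dt = T/N = 0.500000; dx = sigma*sqrt(3*dt) = 0.502145
u = exp(dx) = 1.652262; d = 1/u = 0.605231
p_u = 0.125319, p_m = 0.666667, p_d = 0.208014
Discount per step: exp(-r*dt) = 0.999500
Stock lattice S(k, j) with j the centered position index:
  k=0: S(0,+0) = 8.7700
  k=1: S(1,-1) = 5.3079; S(1,+0) = 8.7700; S(1,+1) = 14.4903
  k=2: S(2,-2) = 3.2125; S(2,-1) = 5.3079; S(2,+0) = 8.7700; S(2,+1) = 14.4903; S(2,+2) = 23.9418
Terminal payoffs V(N, j) = max(S_T - K, 0):
  V(2,-2) = 0.000000; V(2,-1) = 0.000000; V(2,+0) = 0.870000; V(2,+1) = 6.590340; V(2,+2) = 16.041841
Backward induction: V(k, j) = exp(-r*dt) * [p_u * V(k+1, j+1) + p_m * V(k+1, j) + p_d * V(k+1, j-1)]
  V(1,-1) = exp(-r*dt) * [p_u*0.870000 + p_m*0.000000 + p_d*0.000000] = 0.108973
  V(1,+0) = exp(-r*dt) * [p_u*6.590340 + p_m*0.870000 + p_d*0.000000] = 1.405193
  V(1,+1) = exp(-r*dt) * [p_u*16.041841 + p_m*6.590340 + p_d*0.870000] = 6.581589
  V(0,+0) = exp(-r*dt) * [p_u*6.581589 + p_m*1.405193 + p_d*0.108973] = 1.783370


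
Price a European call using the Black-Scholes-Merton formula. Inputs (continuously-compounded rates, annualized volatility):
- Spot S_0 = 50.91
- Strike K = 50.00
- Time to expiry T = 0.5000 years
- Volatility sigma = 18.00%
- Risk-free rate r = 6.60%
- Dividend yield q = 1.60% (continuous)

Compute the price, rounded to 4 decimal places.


Answer: Price = 3.7143

Derivation:
d1 = (ln(S/K) + (r - q + 0.5*sigma^2) * T) / (sigma * sqrt(T)) = 0.40176521
d2 = d1 - sigma * sqrt(T) = 0.27448599
exp(-rT) = 0.96753856; exp(-qT) = 0.99203191
C = S_0 * exp(-qT) * N(d1) - K * exp(-rT) * N(d2)
N(d1) = 0.65607159; N(d2) = 0.60814441
C = 50.9100 * 0.99203191 * 0.65607159 - 50.0000 * 0.96753856 * 0.60814441 = 3.7143


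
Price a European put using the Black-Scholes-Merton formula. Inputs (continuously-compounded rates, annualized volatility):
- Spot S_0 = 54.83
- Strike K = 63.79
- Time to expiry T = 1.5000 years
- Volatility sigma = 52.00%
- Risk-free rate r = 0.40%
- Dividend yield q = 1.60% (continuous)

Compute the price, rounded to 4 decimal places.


Answer: Price = 20.0424

Derivation:
d1 = (ln(S/K) + (r - q + 0.5*sigma^2) * T) / (sigma * sqrt(T)) = 0.05250866
d2 = d1 - sigma * sqrt(T) = -0.58435867
exp(-rT) = 0.99401796; exp(-qT) = 0.97628571
P = K * exp(-rT) * N(-d2) - S_0 * exp(-qT) * N(-d1)
N(-d1) = 0.47906170; N(-d2) = 0.72051049
P = 63.7900 * 0.99401796 * 0.72051049 - 54.8300 * 0.97628571 * 0.47906170 = 20.0424
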